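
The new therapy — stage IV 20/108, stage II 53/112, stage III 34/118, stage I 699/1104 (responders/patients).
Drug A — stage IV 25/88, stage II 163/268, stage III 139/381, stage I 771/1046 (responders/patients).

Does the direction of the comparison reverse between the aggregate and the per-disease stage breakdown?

No

Stage IV: the new therapy 20/108 = 18.5%, Drug A 25/88 = 28.4% → Drug A
Stage II: the new therapy 53/112 = 47.3%, Drug A 163/268 = 60.8% → Drug A
Stage III: the new therapy 34/118 = 28.8%, Drug A 139/381 = 36.5% → Drug A
Stage I: the new therapy 699/1104 = 63.3%, Drug A 771/1046 = 73.7% → Drug A
Overall: the new therapy 806/1442 = 55.9%, Drug A 1098/1783 = 61.6% → Drug A
Drug A wins overall and in every disease group — no reversal.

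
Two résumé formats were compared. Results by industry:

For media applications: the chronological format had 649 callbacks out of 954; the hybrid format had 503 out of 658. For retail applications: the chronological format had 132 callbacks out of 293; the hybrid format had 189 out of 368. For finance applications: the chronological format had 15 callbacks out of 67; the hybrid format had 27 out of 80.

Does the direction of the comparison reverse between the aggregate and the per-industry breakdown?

No

Media: the chronological format 649/954 = 68.0%, the hybrid format 503/658 = 76.4% → the hybrid format
Retail: the chronological format 132/293 = 45.1%, the hybrid format 189/368 = 51.4% → the hybrid format
Finance: the chronological format 15/67 = 22.4%, the hybrid format 27/80 = 33.8% → the hybrid format
Overall: the chronological format 796/1314 = 60.6%, the hybrid format 719/1106 = 65.0% → the hybrid format
The hybrid format wins overall and in every industry group — no reversal.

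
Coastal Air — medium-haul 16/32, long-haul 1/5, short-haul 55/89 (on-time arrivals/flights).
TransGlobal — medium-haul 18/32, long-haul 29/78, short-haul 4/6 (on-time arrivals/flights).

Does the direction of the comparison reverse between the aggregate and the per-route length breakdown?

Yes

Medium-haul: Coastal Air 16/32 = 50.0%, TransGlobal 18/32 = 56.2% → TransGlobal
Long-haul: Coastal Air 1/5 = 20.0%, TransGlobal 29/78 = 37.2% → TransGlobal
Short-haul: Coastal Air 55/89 = 61.8%, TransGlobal 4/6 = 66.7% → TransGlobal
Overall: Coastal Air 72/126 = 57.1%, TransGlobal 51/116 = 44.0% → Coastal Air
TransGlobal wins each route group but Coastal Air wins overall — the comparison reverses. TransGlobal's flights skew toward long-haul, which has a lower base rate.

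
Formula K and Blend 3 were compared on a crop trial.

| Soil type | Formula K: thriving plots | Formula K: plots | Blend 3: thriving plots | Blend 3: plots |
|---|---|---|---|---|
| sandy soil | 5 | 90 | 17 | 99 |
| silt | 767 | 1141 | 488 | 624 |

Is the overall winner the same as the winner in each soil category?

Yes

Sandy soil: Formula K 5/90 = 5.6%, Blend 3 17/99 = 17.2% → Blend 3
Silt: Formula K 767/1141 = 67.2%, Blend 3 488/624 = 78.2% → Blend 3
Overall: Formula K 772/1231 = 62.7%, Blend 3 505/723 = 69.8% → Blend 3
Blend 3 wins overall and in every soil group — no reversal.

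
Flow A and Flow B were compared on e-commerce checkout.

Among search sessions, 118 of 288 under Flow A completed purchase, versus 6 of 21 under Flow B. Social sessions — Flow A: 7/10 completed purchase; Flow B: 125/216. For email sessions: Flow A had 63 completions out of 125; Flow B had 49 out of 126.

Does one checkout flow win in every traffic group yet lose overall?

Yes

Search: Flow A 118/288 = 41.0%, Flow B 6/21 = 28.6% → Flow A
Social: Flow A 7/10 = 70.0%, Flow B 125/216 = 57.9% → Flow A
Email: Flow A 63/125 = 50.4%, Flow B 49/126 = 38.9% → Flow A
Overall: Flow A 188/423 = 44.4%, Flow B 180/363 = 49.6% → Flow B
Flow A wins each traffic group but Flow B wins overall — the comparison reverses. Flow A's sessions skew toward search, which has a lower base rate.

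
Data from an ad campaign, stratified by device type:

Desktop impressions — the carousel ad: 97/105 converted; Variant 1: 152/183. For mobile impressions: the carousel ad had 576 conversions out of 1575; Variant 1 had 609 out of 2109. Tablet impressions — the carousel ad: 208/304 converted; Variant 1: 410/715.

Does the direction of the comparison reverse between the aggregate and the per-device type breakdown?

Desktop: the carousel ad 97/105 = 92.4%, Variant 1 152/183 = 83.1% → the carousel ad
Mobile: the carousel ad 576/1575 = 36.6%, Variant 1 609/2109 = 28.9% → the carousel ad
Tablet: the carousel ad 208/304 = 68.4%, Variant 1 410/715 = 57.3% → the carousel ad
Overall: the carousel ad 881/1984 = 44.4%, Variant 1 1171/3007 = 38.9% → the carousel ad
The carousel ad wins overall and in every device group — no reversal.

No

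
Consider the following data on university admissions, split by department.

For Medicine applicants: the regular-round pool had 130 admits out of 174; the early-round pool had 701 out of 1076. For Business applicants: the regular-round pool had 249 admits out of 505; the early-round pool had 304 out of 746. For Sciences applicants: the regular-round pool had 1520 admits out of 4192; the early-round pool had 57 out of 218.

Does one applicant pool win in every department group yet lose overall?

Yes

Medicine: the regular-round pool 130/174 = 74.7%, the early-round pool 701/1076 = 65.1% → the regular-round pool
Business: the regular-round pool 249/505 = 49.3%, the early-round pool 304/746 = 40.8% → the regular-round pool
Sciences: the regular-round pool 1520/4192 = 36.3%, the early-round pool 57/218 = 26.1% → the regular-round pool
Overall: the regular-round pool 1899/4871 = 39.0%, the early-round pool 1062/2040 = 52.1% → the early-round pool
The regular-round pool wins each department group but the early-round pool wins overall — the comparison reverses. The regular-round pool's applicants skew toward Sciences, which has a lower base rate.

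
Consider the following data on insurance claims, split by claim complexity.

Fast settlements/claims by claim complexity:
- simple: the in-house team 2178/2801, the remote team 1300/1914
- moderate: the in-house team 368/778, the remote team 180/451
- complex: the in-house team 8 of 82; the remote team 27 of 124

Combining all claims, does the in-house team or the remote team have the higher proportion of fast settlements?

the in-house team

Simple: the in-house team 2178/2801 = 77.8%, the remote team 1300/1914 = 67.9% → the in-house team
Moderate: the in-house team 368/778 = 47.3%, the remote team 180/451 = 39.9% → the in-house team
Complex: the in-house team 8/82 = 9.8%, the remote team 27/124 = 21.8% → the remote team
Overall: the in-house team 2554/3661 = 69.8%, the remote team 1507/2489 = 60.5% → the in-house team
(Neither sweeps every claim group, but the in-house team has the higher pooled rate.)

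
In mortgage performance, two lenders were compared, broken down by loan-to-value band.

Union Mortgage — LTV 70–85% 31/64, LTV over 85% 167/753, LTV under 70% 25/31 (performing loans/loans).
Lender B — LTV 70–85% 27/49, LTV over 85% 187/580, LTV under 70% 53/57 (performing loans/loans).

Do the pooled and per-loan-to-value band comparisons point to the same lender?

Yes

LTV 70–85%: Union Mortgage 31/64 = 48.4%, Lender B 27/49 = 55.1% → Lender B
LTV over 85%: Union Mortgage 167/753 = 22.2%, Lender B 187/580 = 32.2% → Lender B
LTV under 70%: Union Mortgage 25/31 = 80.6%, Lender B 53/57 = 93.0% → Lender B
Overall: Union Mortgage 223/848 = 26.3%, Lender B 267/686 = 38.9% → Lender B
Lender B wins overall and in every loan-to-value group — no reversal.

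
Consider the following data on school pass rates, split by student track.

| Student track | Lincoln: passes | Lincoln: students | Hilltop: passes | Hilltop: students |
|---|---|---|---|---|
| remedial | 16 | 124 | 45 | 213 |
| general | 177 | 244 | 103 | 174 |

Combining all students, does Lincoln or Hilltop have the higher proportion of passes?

Lincoln

Remedial: Lincoln 16/124 = 12.9%, Hilltop 45/213 = 21.1% → Hilltop
General: Lincoln 177/244 = 72.5%, Hilltop 103/174 = 59.2% → Lincoln
Overall: Lincoln 193/368 = 52.4%, Hilltop 148/387 = 38.2% → Lincoln
(Neither sweeps every student group, but Lincoln has the higher pooled rate.)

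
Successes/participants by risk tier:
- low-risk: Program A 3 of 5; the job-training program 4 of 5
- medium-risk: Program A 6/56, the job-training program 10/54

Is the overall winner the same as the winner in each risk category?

Low-risk: Program A 3/5 = 60.0%, the job-training program 4/5 = 80.0% → the job-training program
Medium-risk: Program A 6/56 = 10.7%, the job-training program 10/54 = 18.5% → the job-training program
Overall: Program A 9/61 = 14.8%, the job-training program 14/59 = 23.7% → the job-training program
The job-training program wins overall and in every risk group — no reversal.

Yes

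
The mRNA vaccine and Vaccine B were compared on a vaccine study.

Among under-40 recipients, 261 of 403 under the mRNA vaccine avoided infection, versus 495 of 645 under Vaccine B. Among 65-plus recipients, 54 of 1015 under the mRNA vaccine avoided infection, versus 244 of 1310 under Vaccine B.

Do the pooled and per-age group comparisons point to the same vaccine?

Under-40: the mRNA vaccine 261/403 = 64.8%, Vaccine B 495/645 = 76.7% → Vaccine B
65-plus: the mRNA vaccine 54/1015 = 5.3%, Vaccine B 244/1310 = 18.6% → Vaccine B
Overall: the mRNA vaccine 315/1418 = 22.2%, Vaccine B 739/1955 = 37.8% → Vaccine B
Vaccine B wins overall and in every age group — no reversal.

Yes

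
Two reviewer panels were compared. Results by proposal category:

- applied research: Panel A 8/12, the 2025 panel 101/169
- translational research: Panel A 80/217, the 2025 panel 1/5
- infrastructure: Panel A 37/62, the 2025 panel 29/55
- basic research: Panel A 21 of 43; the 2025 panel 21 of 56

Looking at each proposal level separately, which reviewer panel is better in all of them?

Applied research: Panel A 8/12 = 66.7%, the 2025 panel 101/169 = 59.8% → Panel A
Translational research: Panel A 80/217 = 36.9%, the 2025 panel 1/5 = 20.0% → Panel A
Infrastructure: Panel A 37/62 = 59.7%, the 2025 panel 29/55 = 52.7% → Panel A
Basic research: Panel A 21/43 = 48.8%, the 2025 panel 21/56 = 37.5% → Panel A
Panel A has the higher rate in all 4 groups.

Panel A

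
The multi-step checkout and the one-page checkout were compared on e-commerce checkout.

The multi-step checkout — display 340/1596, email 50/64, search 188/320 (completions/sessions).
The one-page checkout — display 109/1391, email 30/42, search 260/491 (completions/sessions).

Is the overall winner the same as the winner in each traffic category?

Yes

Display: the multi-step checkout 340/1596 = 21.3%, the one-page checkout 109/1391 = 7.8% → the multi-step checkout
Email: the multi-step checkout 50/64 = 78.1%, the one-page checkout 30/42 = 71.4% → the multi-step checkout
Search: the multi-step checkout 188/320 = 58.8%, the one-page checkout 260/491 = 53.0% → the multi-step checkout
Overall: the multi-step checkout 578/1980 = 29.2%, the one-page checkout 399/1924 = 20.7% → the multi-step checkout
The multi-step checkout wins overall and in every traffic group — no reversal.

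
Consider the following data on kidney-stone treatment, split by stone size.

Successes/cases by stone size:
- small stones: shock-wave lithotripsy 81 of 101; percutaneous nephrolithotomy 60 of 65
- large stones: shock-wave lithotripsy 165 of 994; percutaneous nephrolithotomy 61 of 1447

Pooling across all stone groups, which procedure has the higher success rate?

Small stones: shock-wave lithotripsy 81/101 = 80.2%, percutaneous nephrolithotomy 60/65 = 92.3% → percutaneous nephrolithotomy
Large stones: shock-wave lithotripsy 165/994 = 16.6%, percutaneous nephrolithotomy 61/1447 = 4.2% → shock-wave lithotripsy
Overall: shock-wave lithotripsy 246/1095 = 22.5%, percutaneous nephrolithotomy 121/1512 = 8.0% → shock-wave lithotripsy
(Neither sweeps every stone group, but shock-wave lithotripsy has the higher pooled rate.)

shock-wave lithotripsy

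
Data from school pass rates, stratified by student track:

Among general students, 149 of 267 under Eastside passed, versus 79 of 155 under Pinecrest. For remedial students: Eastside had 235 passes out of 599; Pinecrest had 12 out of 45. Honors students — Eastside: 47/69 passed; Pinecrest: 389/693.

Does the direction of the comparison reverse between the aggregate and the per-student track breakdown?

Yes

General: Eastside 149/267 = 55.8%, Pinecrest 79/155 = 51.0% → Eastside
Remedial: Eastside 235/599 = 39.2%, Pinecrest 12/45 = 26.7% → Eastside
Honors: Eastside 47/69 = 68.1%, Pinecrest 389/693 = 56.1% → Eastside
Overall: Eastside 431/935 = 46.1%, Pinecrest 480/893 = 53.8% → Pinecrest
Eastside wins each student group but Pinecrest wins overall — the comparison reverses. Eastside's students skew toward remedial, which has a lower base rate.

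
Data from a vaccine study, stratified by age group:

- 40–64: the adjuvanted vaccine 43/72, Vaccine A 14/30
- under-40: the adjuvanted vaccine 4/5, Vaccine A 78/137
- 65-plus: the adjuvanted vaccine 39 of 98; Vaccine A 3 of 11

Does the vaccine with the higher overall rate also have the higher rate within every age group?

No

40–64: the adjuvanted vaccine 43/72 = 59.7%, Vaccine A 14/30 = 46.7% → the adjuvanted vaccine
Under-40: the adjuvanted vaccine 4/5 = 80.0%, Vaccine A 78/137 = 56.9% → the adjuvanted vaccine
65-plus: the adjuvanted vaccine 39/98 = 39.8%, Vaccine A 3/11 = 27.3% → the adjuvanted vaccine
Overall: the adjuvanted vaccine 86/175 = 49.1%, Vaccine A 95/178 = 53.4% → Vaccine A
The adjuvanted vaccine wins each age group but Vaccine A wins overall — the comparison reverses. The adjuvanted vaccine's recipients skew toward 65-plus, which has a lower base rate.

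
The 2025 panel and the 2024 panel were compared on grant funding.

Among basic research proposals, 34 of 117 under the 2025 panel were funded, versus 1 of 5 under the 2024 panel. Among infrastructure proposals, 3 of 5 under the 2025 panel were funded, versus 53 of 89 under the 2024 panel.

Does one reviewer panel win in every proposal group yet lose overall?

Yes

Basic research: the 2025 panel 34/117 = 29.1%, the 2024 panel 1/5 = 20.0% → the 2025 panel
Infrastructure: the 2025 panel 3/5 = 60.0%, the 2024 panel 53/89 = 59.6% → the 2025 panel
Overall: the 2025 panel 37/122 = 30.3%, the 2024 panel 54/94 = 57.4% → the 2024 panel
The 2025 panel wins each proposal group but the 2024 panel wins overall — the comparison reverses. The 2025 panel's proposals skew toward basic research, which has a lower base rate.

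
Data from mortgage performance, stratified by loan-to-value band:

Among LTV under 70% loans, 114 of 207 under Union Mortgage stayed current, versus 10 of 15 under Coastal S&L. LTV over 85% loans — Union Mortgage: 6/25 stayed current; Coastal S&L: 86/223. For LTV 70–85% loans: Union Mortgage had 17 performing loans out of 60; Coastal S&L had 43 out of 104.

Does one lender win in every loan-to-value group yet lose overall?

Yes

LTV under 70%: Union Mortgage 114/207 = 55.1%, Coastal S&L 10/15 = 66.7% → Coastal S&L
LTV over 85%: Union Mortgage 6/25 = 24.0%, Coastal S&L 86/223 = 38.6% → Coastal S&L
LTV 70–85%: Union Mortgage 17/60 = 28.3%, Coastal S&L 43/104 = 41.3% → Coastal S&L
Overall: Union Mortgage 137/292 = 46.9%, Coastal S&L 139/342 = 40.6% → Union Mortgage
Coastal S&L wins each loan-to-value group but Union Mortgage wins overall — the comparison reverses. Coastal S&L's loans skew toward LTV over 85%, which has a lower base rate.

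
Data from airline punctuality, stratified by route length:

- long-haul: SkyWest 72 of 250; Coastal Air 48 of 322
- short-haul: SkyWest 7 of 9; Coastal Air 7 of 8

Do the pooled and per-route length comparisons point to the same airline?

Long-haul: SkyWest 72/250 = 28.8%, Coastal Air 48/322 = 14.9% → SkyWest
Short-haul: SkyWest 7/9 = 77.8%, Coastal Air 7/8 = 87.5% → Coastal Air
Overall: SkyWest 79/259 = 30.5%, Coastal Air 55/330 = 16.7% → SkyWest
Neither sweeps: SkyWest wins 1 of 2 groups, Coastal Air wins 1. SkyWest wins overall but not every group — no Simpson reversal.

No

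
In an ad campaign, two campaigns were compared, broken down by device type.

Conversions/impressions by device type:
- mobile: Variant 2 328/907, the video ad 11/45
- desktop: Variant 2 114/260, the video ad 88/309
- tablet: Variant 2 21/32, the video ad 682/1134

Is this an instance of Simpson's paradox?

Yes

Mobile: Variant 2 328/907 = 36.2%, the video ad 11/45 = 24.4% → Variant 2
Desktop: Variant 2 114/260 = 43.8%, the video ad 88/309 = 28.5% → Variant 2
Tablet: Variant 2 21/32 = 65.6%, the video ad 682/1134 = 60.1% → Variant 2
Overall: Variant 2 463/1199 = 38.6%, the video ad 781/1488 = 52.5% → the video ad
Variant 2 wins each device group but the video ad wins overall — the comparison reverses. Variant 2's impressions skew toward mobile, which has a lower base rate.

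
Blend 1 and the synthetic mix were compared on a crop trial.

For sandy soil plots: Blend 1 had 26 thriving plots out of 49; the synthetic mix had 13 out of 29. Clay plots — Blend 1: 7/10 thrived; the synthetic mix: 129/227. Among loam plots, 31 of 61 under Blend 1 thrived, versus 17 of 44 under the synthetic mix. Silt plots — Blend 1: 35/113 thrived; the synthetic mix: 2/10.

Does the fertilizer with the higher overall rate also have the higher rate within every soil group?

Sandy soil: Blend 1 26/49 = 53.1%, the synthetic mix 13/29 = 44.8% → Blend 1
Clay: Blend 1 7/10 = 70.0%, the synthetic mix 129/227 = 56.8% → Blend 1
Loam: Blend 1 31/61 = 50.8%, the synthetic mix 17/44 = 38.6% → Blend 1
Silt: Blend 1 35/113 = 31.0%, the synthetic mix 2/10 = 20.0% → Blend 1
Overall: Blend 1 99/233 = 42.5%, the synthetic mix 161/310 = 51.9% → the synthetic mix
Blend 1 wins each soil group but the synthetic mix wins overall — the comparison reverses. Blend 1's plots skew toward silt, which has a lower base rate.

No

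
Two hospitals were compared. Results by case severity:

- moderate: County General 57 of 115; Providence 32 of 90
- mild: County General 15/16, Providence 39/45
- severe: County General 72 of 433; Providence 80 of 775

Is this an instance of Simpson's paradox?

Moderate: County General 57/115 = 49.6%, Providence 32/90 = 35.6% → County General
Mild: County General 15/16 = 93.8%, Providence 39/45 = 86.7% → County General
Severe: County General 72/433 = 16.6%, Providence 80/775 = 10.3% → County General
Overall: County General 144/564 = 25.5%, Providence 151/910 = 16.6% → County General
County General wins overall and in every case group — no reversal.

No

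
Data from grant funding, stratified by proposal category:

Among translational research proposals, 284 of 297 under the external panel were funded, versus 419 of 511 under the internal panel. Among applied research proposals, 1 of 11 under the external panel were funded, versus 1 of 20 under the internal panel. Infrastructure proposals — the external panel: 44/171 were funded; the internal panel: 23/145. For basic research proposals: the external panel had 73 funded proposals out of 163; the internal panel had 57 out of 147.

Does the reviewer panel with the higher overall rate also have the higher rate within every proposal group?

Translational research: the external panel 284/297 = 95.6%, the internal panel 419/511 = 82.0% → the external panel
Applied research: the external panel 1/11 = 9.1%, the internal panel 1/20 = 5.0% → the external panel
Infrastructure: the external panel 44/171 = 25.7%, the internal panel 23/145 = 15.9% → the external panel
Basic research: the external panel 73/163 = 44.8%, the internal panel 57/147 = 38.8% → the external panel
Overall: the external panel 402/642 = 62.6%, the internal panel 500/823 = 60.8% → the external panel
The external panel wins overall and in every proposal group — no reversal.

Yes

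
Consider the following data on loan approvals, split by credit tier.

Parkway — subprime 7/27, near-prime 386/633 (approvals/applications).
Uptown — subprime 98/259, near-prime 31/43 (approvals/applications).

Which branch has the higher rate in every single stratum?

Subprime: Parkway 7/27 = 25.9%, Uptown 98/259 = 37.8% → Uptown
Near-prime: Parkway 386/633 = 61.0%, Uptown 31/43 = 72.1% → Uptown
Uptown has the higher rate in both groups.

Uptown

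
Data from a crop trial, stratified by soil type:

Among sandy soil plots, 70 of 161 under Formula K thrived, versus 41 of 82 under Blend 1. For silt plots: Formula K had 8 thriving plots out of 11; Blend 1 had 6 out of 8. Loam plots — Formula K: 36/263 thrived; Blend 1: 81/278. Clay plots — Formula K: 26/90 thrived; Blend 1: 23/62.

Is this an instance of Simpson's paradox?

No

Sandy soil: Formula K 70/161 = 43.5%, Blend 1 41/82 = 50.0% → Blend 1
Silt: Formula K 8/11 = 72.7%, Blend 1 6/8 = 75.0% → Blend 1
Loam: Formula K 36/263 = 13.7%, Blend 1 81/278 = 29.1% → Blend 1
Clay: Formula K 26/90 = 28.9%, Blend 1 23/62 = 37.1% → Blend 1
Overall: Formula K 140/525 = 26.7%, Blend 1 151/430 = 35.1% → Blend 1
Blend 1 wins overall and in every soil group — no reversal.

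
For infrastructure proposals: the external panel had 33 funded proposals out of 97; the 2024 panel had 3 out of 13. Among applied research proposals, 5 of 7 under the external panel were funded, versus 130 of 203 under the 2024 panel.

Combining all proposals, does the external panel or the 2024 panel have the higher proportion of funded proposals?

the 2024 panel

Infrastructure: the external panel 33/97 = 34.0%, the 2024 panel 3/13 = 23.1% → the external panel
Applied research: the external panel 5/7 = 71.4%, the 2024 panel 130/203 = 64.0% → the external panel
Overall: the external panel 38/104 = 36.5%, the 2024 panel 133/216 = 61.6% → the 2024 panel
(The external panel wins every proposal group but the 2024 panel wins overall — the external panel's proposals skew toward the low-rate infrastructure group.)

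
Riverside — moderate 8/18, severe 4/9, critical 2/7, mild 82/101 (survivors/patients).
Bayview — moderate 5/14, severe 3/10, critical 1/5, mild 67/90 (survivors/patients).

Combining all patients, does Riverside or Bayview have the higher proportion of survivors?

Riverside

Moderate: Riverside 8/18 = 44.4%, Bayview 5/14 = 35.7% → Riverside
Severe: Riverside 4/9 = 44.4%, Bayview 3/10 = 30.0% → Riverside
Critical: Riverside 2/7 = 28.6%, Bayview 1/5 = 20.0% → Riverside
Mild: Riverside 82/101 = 81.2%, Bayview 67/90 = 74.4% → Riverside
Overall: Riverside 96/135 = 71.1%, Bayview 76/119 = 63.9% → Riverside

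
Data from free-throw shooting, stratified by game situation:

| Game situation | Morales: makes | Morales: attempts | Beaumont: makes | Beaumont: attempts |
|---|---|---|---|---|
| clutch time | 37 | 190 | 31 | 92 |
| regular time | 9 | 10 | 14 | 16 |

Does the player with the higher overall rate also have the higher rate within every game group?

Clutch time: Morales 37/190 = 19.5%, Beaumont 31/92 = 33.7% → Beaumont
Regular time: Morales 9/10 = 90.0%, Beaumont 14/16 = 87.5% → Morales
Overall: Morales 46/200 = 23.0%, Beaumont 45/108 = 41.7% → Beaumont
Neither sweeps: Morales wins 1 of 2 groups, Beaumont wins 1. Beaumont wins overall but not every group — no Simpson reversal.

No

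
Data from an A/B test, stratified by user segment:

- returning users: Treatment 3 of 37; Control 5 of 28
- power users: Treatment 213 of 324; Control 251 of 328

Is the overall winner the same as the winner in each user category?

Returning users: Treatment 3/37 = 8.1%, Control 5/28 = 17.9% → Control
Power users: Treatment 213/324 = 65.7%, Control 251/328 = 76.5% → Control
Overall: Treatment 216/361 = 59.8%, Control 256/356 = 71.9% → Control
Control wins overall and in every user group — no reversal.

Yes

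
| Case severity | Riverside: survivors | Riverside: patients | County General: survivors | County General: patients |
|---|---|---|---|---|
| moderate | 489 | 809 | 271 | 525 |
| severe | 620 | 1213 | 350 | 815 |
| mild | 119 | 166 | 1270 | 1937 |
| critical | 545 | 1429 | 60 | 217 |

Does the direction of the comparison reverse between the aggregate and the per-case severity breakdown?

Yes

Moderate: Riverside 489/809 = 60.4%, County General 271/525 = 51.6% → Riverside
Severe: Riverside 620/1213 = 51.1%, County General 350/815 = 42.9% → Riverside
Mild: Riverside 119/166 = 71.7%, County General 1270/1937 = 65.6% → Riverside
Critical: Riverside 545/1429 = 38.1%, County General 60/217 = 27.6% → Riverside
Overall: Riverside 1773/3617 = 49.0%, County General 1951/3494 = 55.8% → County General
Riverside wins each case group but County General wins overall — the comparison reverses. Riverside's patients skew toward critical, which has a lower base rate.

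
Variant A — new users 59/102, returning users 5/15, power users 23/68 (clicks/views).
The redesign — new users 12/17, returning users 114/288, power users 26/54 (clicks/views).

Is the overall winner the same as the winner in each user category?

No

New users: Variant A 59/102 = 57.8%, the redesign 12/17 = 70.6% → the redesign
Returning users: Variant A 5/15 = 33.3%, the redesign 114/288 = 39.6% → the redesign
Power users: Variant A 23/68 = 33.8%, the redesign 26/54 = 48.1% → the redesign
Overall: Variant A 87/185 = 47.0%, the redesign 152/359 = 42.3% → Variant A
The redesign wins each user group but Variant A wins overall — the comparison reverses. The redesign's views skew toward returning users, which has a lower base rate.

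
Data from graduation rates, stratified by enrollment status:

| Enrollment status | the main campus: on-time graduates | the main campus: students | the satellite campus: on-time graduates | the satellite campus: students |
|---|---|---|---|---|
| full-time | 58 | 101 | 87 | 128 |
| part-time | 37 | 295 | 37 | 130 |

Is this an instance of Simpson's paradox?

No

Full-time: the main campus 58/101 = 57.4%, the satellite campus 87/128 = 68.0% → the satellite campus
Part-time: the main campus 37/295 = 12.5%, the satellite campus 37/130 = 28.5% → the satellite campus
Overall: the main campus 95/396 = 24.0%, the satellite campus 124/258 = 48.1% → the satellite campus
The satellite campus wins overall and in every enrollment group — no reversal.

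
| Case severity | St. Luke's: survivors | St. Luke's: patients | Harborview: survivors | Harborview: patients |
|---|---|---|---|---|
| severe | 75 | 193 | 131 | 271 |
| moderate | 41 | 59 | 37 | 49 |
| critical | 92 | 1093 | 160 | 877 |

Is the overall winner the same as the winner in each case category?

Severe: St. Luke's 75/193 = 38.9%, Harborview 131/271 = 48.3% → Harborview
Moderate: St. Luke's 41/59 = 69.5%, Harborview 37/49 = 75.5% → Harborview
Critical: St. Luke's 92/1093 = 8.4%, Harborview 160/877 = 18.2% → Harborview
Overall: St. Luke's 208/1345 = 15.5%, Harborview 328/1197 = 27.4% → Harborview
Harborview wins overall and in every case group — no reversal.

Yes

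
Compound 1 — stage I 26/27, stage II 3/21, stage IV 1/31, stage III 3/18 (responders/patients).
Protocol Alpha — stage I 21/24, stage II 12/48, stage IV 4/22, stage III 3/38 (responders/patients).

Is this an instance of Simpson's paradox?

Stage I: Compound 1 26/27 = 96.3%, Protocol Alpha 21/24 = 87.5% → Compound 1
Stage II: Compound 1 3/21 = 14.3%, Protocol Alpha 12/48 = 25.0% → Protocol Alpha
Stage IV: Compound 1 1/31 = 3.2%, Protocol Alpha 4/22 = 18.2% → Protocol Alpha
Stage III: Compound 1 3/18 = 16.7%, Protocol Alpha 3/38 = 7.9% → Compound 1
Overall: Compound 1 33/97 = 34.0%, Protocol Alpha 40/132 = 30.3% → Compound 1
Neither sweeps: Compound 1 wins 2 of 4 groups, Protocol Alpha wins 2. Compound 1 wins overall but not every group — no Simpson reversal.

No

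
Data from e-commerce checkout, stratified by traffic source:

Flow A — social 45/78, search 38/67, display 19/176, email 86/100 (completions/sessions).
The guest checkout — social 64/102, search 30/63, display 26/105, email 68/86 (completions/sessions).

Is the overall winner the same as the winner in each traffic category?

No

Social: Flow A 45/78 = 57.7%, the guest checkout 64/102 = 62.7% → the guest checkout
Search: Flow A 38/67 = 56.7%, the guest checkout 30/63 = 47.6% → Flow A
Display: Flow A 19/176 = 10.8%, the guest checkout 26/105 = 24.8% → the guest checkout
Email: Flow A 86/100 = 86.0%, the guest checkout 68/86 = 79.1% → Flow A
Overall: Flow A 188/421 = 44.7%, the guest checkout 188/356 = 52.8% → the guest checkout
Neither sweeps: Flow A wins 2 of 4 groups, the guest checkout wins 2. The guest checkout wins overall but not every group — no Simpson reversal.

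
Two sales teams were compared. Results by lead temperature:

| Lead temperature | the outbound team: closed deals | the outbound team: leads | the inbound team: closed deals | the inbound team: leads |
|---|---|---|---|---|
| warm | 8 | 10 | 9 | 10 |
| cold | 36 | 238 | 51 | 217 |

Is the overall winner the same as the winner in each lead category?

Warm: the outbound team 8/10 = 80.0%, the inbound team 9/10 = 90.0% → the inbound team
Cold: the outbound team 36/238 = 15.1%, the inbound team 51/217 = 23.5% → the inbound team
Overall: the outbound team 44/248 = 17.7%, the inbound team 60/227 = 26.4% → the inbound team
The inbound team wins overall and in every lead group — no reversal.

Yes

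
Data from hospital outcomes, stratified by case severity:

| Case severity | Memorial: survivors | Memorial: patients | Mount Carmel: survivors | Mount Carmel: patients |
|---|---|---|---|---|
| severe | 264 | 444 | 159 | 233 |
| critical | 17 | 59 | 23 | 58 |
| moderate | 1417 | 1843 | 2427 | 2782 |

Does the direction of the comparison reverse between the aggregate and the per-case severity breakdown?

Severe: Memorial 264/444 = 59.5%, Mount Carmel 159/233 = 68.2% → Mount Carmel
Critical: Memorial 17/59 = 28.8%, Mount Carmel 23/58 = 39.7% → Mount Carmel
Moderate: Memorial 1417/1843 = 76.9%, Mount Carmel 2427/2782 = 87.2% → Mount Carmel
Overall: Memorial 1698/2346 = 72.4%, Mount Carmel 2609/3073 = 84.9% → Mount Carmel
Mount Carmel wins overall and in every case group — no reversal.

No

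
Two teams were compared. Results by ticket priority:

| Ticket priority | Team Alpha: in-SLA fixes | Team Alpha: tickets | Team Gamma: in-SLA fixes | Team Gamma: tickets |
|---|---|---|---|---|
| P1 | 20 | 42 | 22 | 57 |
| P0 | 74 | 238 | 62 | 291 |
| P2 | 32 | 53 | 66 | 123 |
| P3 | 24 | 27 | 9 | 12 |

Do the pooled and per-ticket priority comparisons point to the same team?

P1: Team Alpha 20/42 = 47.6%, Team Gamma 22/57 = 38.6% → Team Alpha
P0: Team Alpha 74/238 = 31.1%, Team Gamma 62/291 = 21.3% → Team Alpha
P2: Team Alpha 32/53 = 60.4%, Team Gamma 66/123 = 53.7% → Team Alpha
P3: Team Alpha 24/27 = 88.9%, Team Gamma 9/12 = 75.0% → Team Alpha
Overall: Team Alpha 150/360 = 41.7%, Team Gamma 159/483 = 32.9% → Team Alpha
Team Alpha wins overall and in every ticket group — no reversal.

Yes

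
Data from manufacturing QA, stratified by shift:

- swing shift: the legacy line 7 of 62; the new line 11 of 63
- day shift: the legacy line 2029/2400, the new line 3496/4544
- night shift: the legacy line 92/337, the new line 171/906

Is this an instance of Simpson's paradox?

Swing shift: the legacy line 7/62 = 11.3%, the new line 11/63 = 17.5% → the new line
Day shift: the legacy line 2029/2400 = 84.5%, the new line 3496/4544 = 76.9% → the legacy line
Night shift: the legacy line 92/337 = 27.3%, the new line 171/906 = 18.9% → the legacy line
Overall: the legacy line 2128/2799 = 76.0%, the new line 3678/5513 = 66.7% → the legacy line
Neither sweeps: the legacy line wins 2 of 3 groups, the new line wins 1. The legacy line wins overall but not every group — no Simpson reversal.

No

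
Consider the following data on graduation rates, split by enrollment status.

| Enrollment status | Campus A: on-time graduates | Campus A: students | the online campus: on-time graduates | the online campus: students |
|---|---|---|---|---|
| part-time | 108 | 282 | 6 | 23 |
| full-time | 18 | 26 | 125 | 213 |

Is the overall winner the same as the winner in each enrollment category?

No

Part-time: Campus A 108/282 = 38.3%, the online campus 6/23 = 26.1% → Campus A
Full-time: Campus A 18/26 = 69.2%, the online campus 125/213 = 58.7% → Campus A
Overall: Campus A 126/308 = 40.9%, the online campus 131/236 = 55.5% → the online campus
Campus A wins each enrollment group but the online campus wins overall — the comparison reverses. Campus A's students skew toward part-time, which has a lower base rate.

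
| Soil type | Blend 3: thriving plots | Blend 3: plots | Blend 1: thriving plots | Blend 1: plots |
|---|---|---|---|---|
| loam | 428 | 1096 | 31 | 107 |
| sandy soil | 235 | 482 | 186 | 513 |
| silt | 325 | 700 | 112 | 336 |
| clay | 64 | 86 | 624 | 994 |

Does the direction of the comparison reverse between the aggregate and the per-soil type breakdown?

Yes

Loam: Blend 3 428/1096 = 39.1%, Blend 1 31/107 = 29.0% → Blend 3
Sandy soil: Blend 3 235/482 = 48.8%, Blend 1 186/513 = 36.3% → Blend 3
Silt: Blend 3 325/700 = 46.4%, Blend 1 112/336 = 33.3% → Blend 3
Clay: Blend 3 64/86 = 74.4%, Blend 1 624/994 = 62.8% → Blend 3
Overall: Blend 3 1052/2364 = 44.5%, Blend 1 953/1950 = 48.9% → Blend 1
Blend 3 wins each soil group but Blend 1 wins overall — the comparison reverses. Blend 3's plots skew toward loam, which has a lower base rate.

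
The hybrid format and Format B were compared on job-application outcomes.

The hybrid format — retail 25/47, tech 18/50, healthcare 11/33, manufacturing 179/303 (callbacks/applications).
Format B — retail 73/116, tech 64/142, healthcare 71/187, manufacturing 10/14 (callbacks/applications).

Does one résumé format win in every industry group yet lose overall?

Retail: the hybrid format 25/47 = 53.2%, Format B 73/116 = 62.9% → Format B
Tech: the hybrid format 18/50 = 36.0%, Format B 64/142 = 45.1% → Format B
Healthcare: the hybrid format 11/33 = 33.3%, Format B 71/187 = 38.0% → Format B
Manufacturing: the hybrid format 179/303 = 59.1%, Format B 10/14 = 71.4% → Format B
Overall: the hybrid format 233/433 = 53.8%, Format B 218/459 = 47.5% → the hybrid format
Format B wins each industry group but the hybrid format wins overall — the comparison reverses. Format B's applications skew toward healthcare, which has a lower base rate.

Yes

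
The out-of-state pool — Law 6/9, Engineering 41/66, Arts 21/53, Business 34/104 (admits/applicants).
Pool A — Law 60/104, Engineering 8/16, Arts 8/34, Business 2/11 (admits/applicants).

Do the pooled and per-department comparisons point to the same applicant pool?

Law: the out-of-state pool 6/9 = 66.7%, Pool A 60/104 = 57.7% → the out-of-state pool
Engineering: the out-of-state pool 41/66 = 62.1%, Pool A 8/16 = 50.0% → the out-of-state pool
Arts: the out-of-state pool 21/53 = 39.6%, Pool A 8/34 = 23.5% → the out-of-state pool
Business: the out-of-state pool 34/104 = 32.7%, Pool A 2/11 = 18.2% → the out-of-state pool
Overall: the out-of-state pool 102/232 = 44.0%, Pool A 78/165 = 47.3% → Pool A
The out-of-state pool wins each department group but Pool A wins overall — the comparison reverses. The out-of-state pool's applicants skew toward Business, which has a lower base rate.

No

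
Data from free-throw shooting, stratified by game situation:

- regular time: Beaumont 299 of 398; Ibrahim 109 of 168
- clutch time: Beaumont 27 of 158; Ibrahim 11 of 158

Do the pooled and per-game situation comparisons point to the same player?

Regular time: Beaumont 299/398 = 75.1%, Ibrahim 109/168 = 64.9% → Beaumont
Clutch time: Beaumont 27/158 = 17.1%, Ibrahim 11/158 = 7.0% → Beaumont
Overall: Beaumont 326/556 = 58.6%, Ibrahim 120/326 = 36.8% → Beaumont
Beaumont wins overall and in every game group — no reversal.

Yes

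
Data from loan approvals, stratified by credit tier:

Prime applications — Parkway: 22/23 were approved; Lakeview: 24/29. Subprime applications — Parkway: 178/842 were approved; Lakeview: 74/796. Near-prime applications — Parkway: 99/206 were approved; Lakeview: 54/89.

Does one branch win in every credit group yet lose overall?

No

Prime: Parkway 22/23 = 95.7%, Lakeview 24/29 = 82.8% → Parkway
Subprime: Parkway 178/842 = 21.1%, Lakeview 74/796 = 9.3% → Parkway
Near-prime: Parkway 99/206 = 48.1%, Lakeview 54/89 = 60.7% → Lakeview
Overall: Parkway 299/1071 = 27.9%, Lakeview 152/914 = 16.6% → Parkway
Neither sweeps: Parkway wins 2 of 3 groups, Lakeview wins 1. Parkway wins overall but not every group — no Simpson reversal.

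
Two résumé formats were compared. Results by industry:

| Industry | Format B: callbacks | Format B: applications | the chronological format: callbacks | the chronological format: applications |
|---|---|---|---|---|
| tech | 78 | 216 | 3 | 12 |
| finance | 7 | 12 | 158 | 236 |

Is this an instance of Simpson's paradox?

No

Tech: Format B 78/216 = 36.1%, the chronological format 3/12 = 25.0% → Format B
Finance: Format B 7/12 = 58.3%, the chronological format 158/236 = 66.9% → the chronological format
Overall: Format B 85/228 = 37.3%, the chronological format 161/248 = 64.9% → the chronological format
Neither sweeps: Format B wins 1 of 2 groups, the chronological format wins 1. The chronological format wins overall but not every group — no Simpson reversal.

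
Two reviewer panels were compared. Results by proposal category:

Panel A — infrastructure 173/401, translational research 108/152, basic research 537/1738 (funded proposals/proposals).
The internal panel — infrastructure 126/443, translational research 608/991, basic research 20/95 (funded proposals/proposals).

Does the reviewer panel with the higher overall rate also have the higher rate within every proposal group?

No

Infrastructure: Panel A 173/401 = 43.1%, the internal panel 126/443 = 28.4% → Panel A
Translational research: Panel A 108/152 = 71.1%, the internal panel 608/991 = 61.4% → Panel A
Basic research: Panel A 537/1738 = 30.9%, the internal panel 20/95 = 21.1% → Panel A
Overall: Panel A 818/2291 = 35.7%, the internal panel 754/1529 = 49.3% → the internal panel
Panel A wins each proposal group but the internal panel wins overall — the comparison reverses. Panel A's proposals skew toward basic research, which has a lower base rate.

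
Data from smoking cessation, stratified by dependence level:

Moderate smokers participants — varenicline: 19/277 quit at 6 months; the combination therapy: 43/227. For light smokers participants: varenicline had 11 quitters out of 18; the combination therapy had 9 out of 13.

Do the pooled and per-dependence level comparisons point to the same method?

Yes

Moderate smokers: varenicline 19/277 = 6.9%, the combination therapy 43/227 = 18.9% → the combination therapy
Light smokers: varenicline 11/18 = 61.1%, the combination therapy 9/13 = 69.2% → the combination therapy
Overall: varenicline 30/295 = 10.2%, the combination therapy 52/240 = 21.7% → the combination therapy
The combination therapy wins overall and in every dependence group — no reversal.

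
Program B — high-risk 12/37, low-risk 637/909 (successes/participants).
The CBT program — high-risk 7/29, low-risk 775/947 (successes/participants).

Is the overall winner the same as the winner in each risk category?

High-risk: Program B 12/37 = 32.4%, the CBT program 7/29 = 24.1% → Program B
Low-risk: Program B 637/909 = 70.1%, the CBT program 775/947 = 81.8% → the CBT program
Overall: Program B 649/946 = 68.6%, the CBT program 782/976 = 80.1% → the CBT program
Neither sweeps: Program B wins 1 of 2 groups, the CBT program wins 1. The CBT program wins overall but not every group — no Simpson reversal.

No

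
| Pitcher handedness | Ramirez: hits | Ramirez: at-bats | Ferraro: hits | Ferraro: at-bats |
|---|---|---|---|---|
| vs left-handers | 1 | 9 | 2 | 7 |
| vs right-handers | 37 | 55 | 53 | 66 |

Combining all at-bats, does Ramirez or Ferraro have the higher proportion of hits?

Ferraro

Vs left-handers: Ramirez 1/9 = 11.1%, Ferraro 2/7 = 28.6% → Ferraro
Vs right-handers: Ramirez 37/55 = 67.3%, Ferraro 53/66 = 80.3% → Ferraro
Overall: Ramirez 38/64 = 59.4%, Ferraro 55/73 = 75.3% → Ferraro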